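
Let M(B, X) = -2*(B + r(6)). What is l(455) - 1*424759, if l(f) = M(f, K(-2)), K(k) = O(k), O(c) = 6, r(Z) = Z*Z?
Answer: -425741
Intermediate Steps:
r(Z) = Z²
K(k) = 6
M(B, X) = -72 - 2*B (M(B, X) = -2*(B + 6²) = -2*(B + 36) = -2*(36 + B) = -72 - 2*B)
l(f) = -72 - 2*f
l(455) - 1*424759 = (-72 - 2*455) - 1*424759 = (-72 - 910) - 424759 = -982 - 424759 = -425741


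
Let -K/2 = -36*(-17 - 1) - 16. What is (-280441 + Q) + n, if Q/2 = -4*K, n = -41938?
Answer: -312267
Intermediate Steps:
K = -1264 (K = -2*(-36*(-17 - 1) - 16) = -2*(-36*(-18) - 16) = -2*(648 - 16) = -2*632 = -1264)
Q = 10112 (Q = 2*(-4*(-1264)) = 2*5056 = 10112)
(-280441 + Q) + n = (-280441 + 10112) - 41938 = -270329 - 41938 = -312267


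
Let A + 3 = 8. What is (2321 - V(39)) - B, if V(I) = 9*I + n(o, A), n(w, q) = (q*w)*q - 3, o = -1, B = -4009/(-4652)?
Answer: 9290687/4652 ≈ 1997.1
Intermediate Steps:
B = 4009/4652 (B = -4009*(-1/4652) = 4009/4652 ≈ 0.86178)
A = 5 (A = -3 + 8 = 5)
n(w, q) = -3 + w*q² (n(w, q) = w*q² - 3 = -3 + w*q²)
V(I) = -28 + 9*I (V(I) = 9*I + (-3 - 1*5²) = 9*I + (-3 - 1*25) = 9*I + (-3 - 25) = 9*I - 28 = -28 + 9*I)
(2321 - V(39)) - B = (2321 - (-28 + 9*39)) - 1*4009/4652 = (2321 - (-28 + 351)) - 4009/4652 = (2321 - 1*323) - 4009/4652 = (2321 - 323) - 4009/4652 = 1998 - 4009/4652 = 9290687/4652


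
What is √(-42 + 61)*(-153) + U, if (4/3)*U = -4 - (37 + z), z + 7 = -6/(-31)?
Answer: -795/31 - 153*√19 ≈ -692.56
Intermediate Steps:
z = -211/31 (z = -7 - 6/(-31) = -7 - 6*(-1/31) = -7 + 6/31 = -211/31 ≈ -6.8064)
U = -795/31 (U = 3*(-4 - (37 - 211/31))/4 = 3*(-4 - 1*936/31)/4 = 3*(-4 - 936/31)/4 = (¾)*(-1060/31) = -795/31 ≈ -25.645)
√(-42 + 61)*(-153) + U = √(-42 + 61)*(-153) - 795/31 = √19*(-153) - 795/31 = -153*√19 - 795/31 = -795/31 - 153*√19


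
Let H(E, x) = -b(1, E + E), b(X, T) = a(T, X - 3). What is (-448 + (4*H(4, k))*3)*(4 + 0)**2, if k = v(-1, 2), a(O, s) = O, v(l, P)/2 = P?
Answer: -8704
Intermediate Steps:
v(l, P) = 2*P
b(X, T) = T
k = 4 (k = 2*2 = 4)
H(E, x) = -2*E (H(E, x) = -(E + E) = -2*E)
(-448 + (4*H(4, k))*3)*(4 + 0)**2 = (-448 + (4*(-2*4))*3)*(4 + 0)**2 = (-448 + (4*(-8))*3)*4**2 = (-448 - 32*3)*16 = (-448 - 96)*16 = -544*16 = -8704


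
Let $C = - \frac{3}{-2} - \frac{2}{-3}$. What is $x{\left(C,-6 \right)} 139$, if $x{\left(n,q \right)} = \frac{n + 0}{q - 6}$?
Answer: $- \frac{1807}{72} \approx -25.097$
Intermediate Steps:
$C = \frac{13}{6}$ ($C = \left(-3\right) \left(- \frac{1}{2}\right) - - \frac{2}{3} = \frac{3}{2} + \frac{2}{3} = \frac{13}{6} \approx 2.1667$)
$x{\left(n,q \right)} = \frac{n}{-6 + q}$
$x{\left(C,-6 \right)} 139 = \frac{13}{6 \left(-6 - 6\right)} 139 = \frac{13}{6 \left(-12\right)} 139 = \frac{13}{6} \left(- \frac{1}{12}\right) 139 = \left(- \frac{13}{72}\right) 139 = - \frac{1807}{72}$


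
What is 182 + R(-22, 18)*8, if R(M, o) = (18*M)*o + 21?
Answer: -56674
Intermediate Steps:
R(M, o) = 21 + 18*M*o (R(M, o) = 18*M*o + 21 = 21 + 18*M*o)
182 + R(-22, 18)*8 = 182 + (21 + 18*(-22)*18)*8 = 182 + (21 - 7128)*8 = 182 - 7107*8 = 182 - 56856 = -56674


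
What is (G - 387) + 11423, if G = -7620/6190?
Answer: 6830522/619 ≈ 11035.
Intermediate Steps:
G = -762/619 (G = -7620*1/6190 = -762/619 ≈ -1.2310)
(G - 387) + 11423 = (-762/619 - 387) + 11423 = -240315/619 + 11423 = 6830522/619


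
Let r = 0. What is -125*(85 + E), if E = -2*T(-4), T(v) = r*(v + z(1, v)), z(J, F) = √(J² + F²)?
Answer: -10625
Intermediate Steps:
z(J, F) = √(F² + J²)
T(v) = 0 (T(v) = 0*(v + √(v² + 1²)) = 0*(v + √(v² + 1)) = 0*(v + √(1 + v²)) = 0)
E = 0 (E = -2*0 = 0)
-125*(85 + E) = -125*(85 + 0) = -125*85 = -10625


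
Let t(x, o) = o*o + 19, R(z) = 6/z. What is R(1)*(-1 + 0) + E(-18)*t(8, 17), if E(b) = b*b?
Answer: 99786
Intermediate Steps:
E(b) = b²
t(x, o) = 19 + o² (t(x, o) = o² + 19 = 19 + o²)
R(1)*(-1 + 0) + E(-18)*t(8, 17) = (6/1)*(-1 + 0) + (-18)²*(19 + 17²) = (6*1)*(-1) + 324*(19 + 289) = 6*(-1) + 324*308 = -6 + 99792 = 99786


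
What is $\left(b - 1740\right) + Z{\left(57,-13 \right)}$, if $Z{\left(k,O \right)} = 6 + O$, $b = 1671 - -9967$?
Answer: $9891$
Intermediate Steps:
$b = 11638$ ($b = 1671 + 9967 = 11638$)
$\left(b - 1740\right) + Z{\left(57,-13 \right)} = \left(11638 - 1740\right) + \left(6 - 13\right) = 9898 - 7 = 9891$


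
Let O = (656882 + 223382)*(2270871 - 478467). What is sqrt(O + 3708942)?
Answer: sqrt(1577792423598) ≈ 1.2561e+6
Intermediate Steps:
O = 1577788714656 (O = 880264*1792404 = 1577788714656)
sqrt(O + 3708942) = sqrt(1577788714656 + 3708942) = sqrt(1577792423598)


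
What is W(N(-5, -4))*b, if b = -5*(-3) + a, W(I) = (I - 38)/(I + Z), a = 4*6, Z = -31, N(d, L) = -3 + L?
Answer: 1755/38 ≈ 46.184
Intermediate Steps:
a = 24
W(I) = (-38 + I)/(-31 + I) (W(I) = (I - 38)/(I - 31) = (-38 + I)/(-31 + I))
b = 39 (b = -5*(-3) + 24 = 15 + 24 = 39)
W(N(-5, -4))*b = ((-38 + (-3 - 4))/(-31 + (-3 - 4)))*39 = ((-38 - 7)/(-31 - 7))*39 = (-45/(-38))*39 = -1/38*(-45)*39 = (45/38)*39 = 1755/38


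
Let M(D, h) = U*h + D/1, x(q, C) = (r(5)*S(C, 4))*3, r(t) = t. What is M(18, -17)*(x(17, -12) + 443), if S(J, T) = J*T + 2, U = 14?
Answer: 54340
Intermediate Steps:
S(J, T) = 2 + J*T
x(q, C) = 30 + 60*C (x(q, C) = (5*(2 + C*4))*3 = (5*(2 + 4*C))*3 = (10 + 20*C)*3 = 30 + 60*C)
M(D, h) = D + 14*h (M(D, h) = 14*h + D/1 = 14*h + D*1 = 14*h + D = D + 14*h)
M(18, -17)*(x(17, -12) + 443) = (18 + 14*(-17))*((30 + 60*(-12)) + 443) = (18 - 238)*((30 - 720) + 443) = -220*(-690 + 443) = -220*(-247) = 54340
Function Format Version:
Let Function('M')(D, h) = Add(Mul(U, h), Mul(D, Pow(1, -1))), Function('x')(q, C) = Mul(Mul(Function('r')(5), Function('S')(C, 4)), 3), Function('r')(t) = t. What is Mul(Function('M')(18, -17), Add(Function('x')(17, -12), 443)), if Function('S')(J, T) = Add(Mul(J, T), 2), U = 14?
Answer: 54340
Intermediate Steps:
Function('S')(J, T) = Add(2, Mul(J, T))
Function('x')(q, C) = Add(30, Mul(60, C)) (Function('x')(q, C) = Mul(Mul(5, Add(2, Mul(C, 4))), 3) = Mul(Mul(5, Add(2, Mul(4, C))), 3) = Mul(Add(10, Mul(20, C)), 3) = Add(30, Mul(60, C)))
Function('M')(D, h) = Add(D, Mul(14, h)) (Function('M')(D, h) = Add(Mul(14, h), Mul(D, Pow(1, -1))) = Add(Mul(14, h), Mul(D, 1)) = Add(Mul(14, h), D) = Add(D, Mul(14, h)))
Mul(Function('M')(18, -17), Add(Function('x')(17, -12), 443)) = Mul(Add(18, Mul(14, -17)), Add(Add(30, Mul(60, -12)), 443)) = Mul(Add(18, -238), Add(Add(30, -720), 443)) = Mul(-220, Add(-690, 443)) = Mul(-220, -247) = 54340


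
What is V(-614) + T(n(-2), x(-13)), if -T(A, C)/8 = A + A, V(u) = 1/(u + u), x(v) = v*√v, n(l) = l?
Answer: 39295/1228 ≈ 31.999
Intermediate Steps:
x(v) = v^(3/2)
V(u) = 1/(2*u)
T(A, C) = -16*A (T(A, C) = -8*(A + A) = -16*A)
V(-614) + T(n(-2), x(-13)) = (½)/(-614) - 16*(-2) = (½)*(-1/614) + 32 = -1/1228 + 32 = 39295/1228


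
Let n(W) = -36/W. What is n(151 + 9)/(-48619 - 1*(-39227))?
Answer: 9/375680 ≈ 2.3957e-5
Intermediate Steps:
n(151 + 9)/(-48619 - 1*(-39227)) = (-36/(151 + 9))/(-48619 - 1*(-39227)) = (-36/160)/(-48619 + 39227) = -36*1/160/(-9392) = -9/40*(-1/9392) = 9/375680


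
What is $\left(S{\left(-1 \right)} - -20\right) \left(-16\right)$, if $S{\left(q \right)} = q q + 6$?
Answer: $-432$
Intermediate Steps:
$S{\left(q \right)} = 6 + q^{2}$ ($S{\left(q \right)} = q^{2} + 6 = 6 + q^{2}$)
$\left(S{\left(-1 \right)} - -20\right) \left(-16\right) = \left(\left(6 + \left(-1\right)^{2}\right) - -20\right) \left(-16\right) = \left(\left(6 + 1\right) + 20\right) \left(-16\right) = \left(7 + 20\right) \left(-16\right) = 27 \left(-16\right) = -432$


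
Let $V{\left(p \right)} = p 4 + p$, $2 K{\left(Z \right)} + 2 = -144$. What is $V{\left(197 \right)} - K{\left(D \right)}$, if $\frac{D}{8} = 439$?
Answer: $1058$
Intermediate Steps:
$D = 3512$ ($D = 8 \cdot 439 = 3512$)
$K{\left(Z \right)} = -73$ ($K{\left(Z \right)} = -1 + \frac{1}{2} \left(-144\right) = -1 - 72 = -73$)
$V{\left(p \right)} = 5 p$ ($V{\left(p \right)} = 4 p + p = 5 p$)
$V{\left(197 \right)} - K{\left(D \right)} = 5 \cdot 197 - -73 = 985 + 73 = 1058$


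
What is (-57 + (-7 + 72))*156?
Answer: 1248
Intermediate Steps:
(-57 + (-7 + 72))*156 = (-57 + 65)*156 = 8*156 = 1248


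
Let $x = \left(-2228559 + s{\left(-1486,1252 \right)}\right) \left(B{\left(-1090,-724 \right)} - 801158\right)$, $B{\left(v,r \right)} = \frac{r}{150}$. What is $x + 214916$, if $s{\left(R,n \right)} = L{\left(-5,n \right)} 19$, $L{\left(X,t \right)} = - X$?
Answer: $\frac{133902204921068}{75} \approx 1.7854 \cdot 10^{12}$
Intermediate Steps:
$s{\left(R,n \right)} = 95$ ($s{\left(R,n \right)} = \left(-1\right) \left(-5\right) 19 = 5 \cdot 19 = 95$)
$B{\left(v,r \right)} = \frac{r}{150}$ ($B{\left(v,r \right)} = r \frac{1}{150} = \frac{r}{150}$)
$x = \frac{133902188802368}{75}$ ($x = \left(-2228559 + 95\right) \left(\frac{1}{150} \left(-724\right) - 801158\right) = - 2228464 \left(- \frac{362}{75} - 801158\right) = \left(-2228464\right) \left(- \frac{60087212}{75}\right) = \frac{133902188802368}{75} \approx 1.7854 \cdot 10^{12}$)
$x + 214916 = \frac{133902188802368}{75} + 214916 = \frac{133902204921068}{75}$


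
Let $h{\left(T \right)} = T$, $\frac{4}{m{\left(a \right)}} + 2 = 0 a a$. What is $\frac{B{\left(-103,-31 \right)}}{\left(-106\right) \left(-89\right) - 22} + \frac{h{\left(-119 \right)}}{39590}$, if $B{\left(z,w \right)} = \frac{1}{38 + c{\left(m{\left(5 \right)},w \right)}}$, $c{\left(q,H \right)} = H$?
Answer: $- \frac{3900303}{1304173780} \approx -0.0029906$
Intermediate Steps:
$m{\left(a \right)} = -2$ ($m{\left(a \right)} = \frac{4}{-2 + 0 a a} = \frac{4}{-2 + 0 a} = \frac{4}{-2 + 0} = \frac{4}{-2} = 4 \left(- \frac{1}{2}\right) = -2$)
$B{\left(z,w \right)} = \frac{1}{38 + w}$
$\frac{B{\left(-103,-31 \right)}}{\left(-106\right) \left(-89\right) - 22} + \frac{h{\left(-119 \right)}}{39590} = \frac{1}{\left(38 - 31\right) \left(\left(-106\right) \left(-89\right) - 22\right)} - \frac{119}{39590} = \frac{1}{7 \left(9434 - 22\right)} - \frac{119}{39590} = \frac{1}{7 \cdot 9412} - \frac{119}{39590} = \frac{1}{7} \cdot \frac{1}{9412} - \frac{119}{39590} = \frac{1}{65884} - \frac{119}{39590} = - \frac{3900303}{1304173780}$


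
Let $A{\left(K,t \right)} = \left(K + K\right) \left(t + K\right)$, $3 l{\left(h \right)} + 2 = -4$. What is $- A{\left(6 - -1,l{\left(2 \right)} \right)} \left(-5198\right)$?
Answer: $363860$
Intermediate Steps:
$l{\left(h \right)} = -2$ ($l{\left(h \right)} = - \frac{2}{3} + \frac{1}{3} \left(-4\right) = - \frac{2}{3} - \frac{4}{3} = -2$)
$A{\left(K,t \right)} = 2 K \left(K + t\right)$
$- A{\left(6 - -1,l{\left(2 \right)} \right)} \left(-5198\right) = - 2 \left(6 - -1\right) \left(\left(6 - -1\right) - 2\right) \left(-5198\right) = - 2 \left(6 + 1\right) \left(\left(6 + 1\right) - 2\right) \left(-5198\right) = - 2 \cdot 7 \left(7 - 2\right) \left(-5198\right) = - 2 \cdot 7 \cdot 5 \left(-5198\right) = \left(-1\right) 70 \left(-5198\right) = \left(-70\right) \left(-5198\right) = 363860$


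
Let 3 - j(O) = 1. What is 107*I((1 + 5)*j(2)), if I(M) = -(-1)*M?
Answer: 1284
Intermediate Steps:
j(O) = 2 (j(O) = 3 - 1*1 = 3 - 1 = 2)
I(M) = M
107*I((1 + 5)*j(2)) = 107*((1 + 5)*2) = 107*(6*2) = 107*12 = 1284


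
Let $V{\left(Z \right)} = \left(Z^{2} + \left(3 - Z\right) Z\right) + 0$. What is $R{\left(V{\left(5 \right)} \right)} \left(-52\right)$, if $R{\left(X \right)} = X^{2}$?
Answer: $-11700$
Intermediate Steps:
$V{\left(Z \right)} = Z^{2} + Z \left(3 - Z\right)$ ($V{\left(Z \right)} = \left(Z^{2} + Z \left(3 - Z\right)\right) + 0 = Z^{2} + Z \left(3 - Z\right)$)
$R{\left(V{\left(5 \right)} \right)} \left(-52\right) = \left(3 \cdot 5\right)^{2} \left(-52\right) = 15^{2} \left(-52\right) = 225 \left(-52\right) = -11700$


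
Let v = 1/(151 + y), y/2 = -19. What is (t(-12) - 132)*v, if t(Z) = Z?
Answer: -144/113 ≈ -1.2743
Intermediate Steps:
y = -38 (y = 2*(-19) = -38)
v = 1/113 (v = 1/(151 - 38) = 1/113 ≈ 0.0088496)
(t(-12) - 132)*v = (-12 - 132)*(1/113) = -144*1/113 = -144/113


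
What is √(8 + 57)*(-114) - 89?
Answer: -89 - 114*√65 ≈ -1008.1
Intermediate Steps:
√(8 + 57)*(-114) - 89 = √65*(-114) - 89 = -114*√65 - 89 = -89 - 114*√65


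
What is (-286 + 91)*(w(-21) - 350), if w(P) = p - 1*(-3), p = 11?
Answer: 65520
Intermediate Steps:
w(P) = 14 (w(P) = 11 - 1*(-3) = 11 + 3 = 14)
(-286 + 91)*(w(-21) - 350) = (-286 + 91)*(14 - 350) = -195*(-336) = 65520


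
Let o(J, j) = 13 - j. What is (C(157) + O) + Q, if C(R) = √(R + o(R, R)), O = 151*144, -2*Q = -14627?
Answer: 58115/2 + √13 ≈ 29061.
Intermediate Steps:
Q = 14627/2 (Q = -½*(-14627) = 14627/2 ≈ 7313.5)
O = 21744
C(R) = √13 (C(R) = √(R + (13 - R)) = √13)
(C(157) + O) + Q = (√13 + 21744) + 14627/2 = (21744 + √13) + 14627/2 = 58115/2 + √13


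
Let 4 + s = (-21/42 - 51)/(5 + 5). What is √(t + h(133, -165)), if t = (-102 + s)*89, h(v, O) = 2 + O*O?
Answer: √1733465/10 ≈ 131.66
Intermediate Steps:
s = -183/20 (s = -4 + (-21/42 - 51)/(5 + 5) = -4 + (-21*1/42 - 51)/10 = -4 + (-½ - 51)*(⅒) = -4 - 103/2*⅒ = -4 - 103/20 = -183/20 ≈ -9.1500)
h(v, O) = 2 + O²
t = -197847/20 (t = (-102 - 183/20)*89 = -2223/20*89 = -197847/20 ≈ -9892.3)
√(t + h(133, -165)) = √(-197847/20 + (2 + (-165)²)) = √(-197847/20 + (2 + 27225)) = √(-197847/20 + 27227) = √(346693/20) = √1733465/10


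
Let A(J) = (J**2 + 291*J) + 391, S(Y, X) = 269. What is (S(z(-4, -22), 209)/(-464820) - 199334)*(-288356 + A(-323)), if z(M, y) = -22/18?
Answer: 8574518929278907/154940 ≈ 5.5341e+10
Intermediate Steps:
z(M, y) = -11/9 (z(M, y) = -22*1/18 = -11/9)
A(J) = 391 + J**2 + 291*J
(S(z(-4, -22), 209)/(-464820) - 199334)*(-288356 + A(-323)) = (269/(-464820) - 199334)*(-288356 + (391 + (-323)**2 + 291*(-323))) = (269*(-1/464820) - 199334)*(-288356 + (391 + 104329 - 93993)) = (-269/464820 - 199334)*(-288356 + 10727) = -92654430149/464820*(-277629) = 8574518929278907/154940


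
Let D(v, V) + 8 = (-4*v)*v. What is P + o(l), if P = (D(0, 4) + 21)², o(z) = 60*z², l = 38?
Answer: 86809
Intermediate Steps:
D(v, V) = -8 - 4*v² (D(v, V) = -8 + (-4*v)*v = -8 - 4*v²)
P = 169 (P = ((-8 - 4*0²) + 21)² = ((-8 - 4*0) + 21)² = ((-8 + 0) + 21)² = (-8 + 21)² = 13² = 169)
P + o(l) = 169 + 60*38² = 169 + 60*1444 = 169 + 86640 = 86809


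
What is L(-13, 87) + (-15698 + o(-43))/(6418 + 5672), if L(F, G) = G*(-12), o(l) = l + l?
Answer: -6318872/6045 ≈ -1045.3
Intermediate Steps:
o(l) = 2*l
L(F, G) = -12*G
L(-13, 87) + (-15698 + o(-43))/(6418 + 5672) = -12*87 + (-15698 + 2*(-43))/(6418 + 5672) = -1044 + (-15698 - 86)/12090 = -1044 - 15784*1/12090 = -1044 - 7892/6045 = -6318872/6045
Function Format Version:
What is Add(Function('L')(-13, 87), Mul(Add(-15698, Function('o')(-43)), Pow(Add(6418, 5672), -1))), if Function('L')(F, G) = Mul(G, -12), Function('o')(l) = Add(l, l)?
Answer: Rational(-6318872, 6045) ≈ -1045.3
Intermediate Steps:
Function('o')(l) = Mul(2, l)
Function('L')(F, G) = Mul(-12, G)
Add(Function('L')(-13, 87), Mul(Add(-15698, Function('o')(-43)), Pow(Add(6418, 5672), -1))) = Add(Mul(-12, 87), Mul(Add(-15698, Mul(2, -43)), Pow(Add(6418, 5672), -1))) = Add(-1044, Mul(Add(-15698, -86), Pow(12090, -1))) = Add(-1044, Mul(-15784, Rational(1, 12090))) = Add(-1044, Rational(-7892, 6045)) = Rational(-6318872, 6045)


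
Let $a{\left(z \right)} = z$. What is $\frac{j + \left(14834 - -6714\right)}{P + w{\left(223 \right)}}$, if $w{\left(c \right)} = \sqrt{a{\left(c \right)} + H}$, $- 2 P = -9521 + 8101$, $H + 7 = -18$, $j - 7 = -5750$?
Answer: $\frac{5610775}{251951} - \frac{47415 \sqrt{22}}{503902} \approx 21.828$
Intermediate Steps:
$j = -5743$ ($j = 7 - 5750 = -5743$)
$H = -25$ ($H = -7 - 18 = -25$)
$P = 710$ ($P = - \frac{-9521 + 8101}{2} = \left(- \frac{1}{2}\right) \left(-1420\right) = 710$)
$w{\left(c \right)} = \sqrt{-25 + c}$ ($w{\left(c \right)} = \sqrt{c - 25} = \sqrt{-25 + c}$)
$\frac{j + \left(14834 - -6714\right)}{P + w{\left(223 \right)}} = \frac{-5743 + \left(14834 - -6714\right)}{710 + \sqrt{-25 + 223}} = \frac{-5743 + \left(14834 + 6714\right)}{710 + \sqrt{198}} = \frac{-5743 + 21548}{710 + 3 \sqrt{22}} = \frac{15805}{710 + 3 \sqrt{22}}$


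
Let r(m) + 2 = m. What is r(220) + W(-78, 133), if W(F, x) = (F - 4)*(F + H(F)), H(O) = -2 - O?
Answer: 382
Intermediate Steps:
r(m) = -2 + m
W(F, x) = 8 - 2*F (W(F, x) = (F - 4)*(F + (-2 - F)) = (-4 + F)*(-2) = 8 - 2*F)
r(220) + W(-78, 133) = (-2 + 220) + (8 - 2*(-78)) = 218 + (8 + 156) = 218 + 164 = 382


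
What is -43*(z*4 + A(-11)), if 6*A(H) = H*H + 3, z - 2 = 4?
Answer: -5762/3 ≈ -1920.7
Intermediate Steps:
z = 6 (z = 2 + 4 = 6)
A(H) = ½ + H²/6 (A(H) = (H*H + 3)/6 = (H² + 3)/6 = (3 + H²)/6 = ½ + H²/6)
-43*(z*4 + A(-11)) = -43*(6*4 + (½ + (⅙)*(-11)²)) = -43*(24 + (½ + (⅙)*121)) = -43*(24 + (½ + 121/6)) = -43*(24 + 62/3) = -43*134/3 = -5762/3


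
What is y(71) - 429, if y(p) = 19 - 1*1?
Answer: -411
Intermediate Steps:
y(p) = 18 (y(p) = 19 - 1 = 18)
y(71) - 429 = 18 - 429 = -411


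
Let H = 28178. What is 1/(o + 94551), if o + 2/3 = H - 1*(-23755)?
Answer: 3/439450 ≈ 6.8267e-6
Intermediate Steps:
o = 155797/3 (o = -⅔ + (28178 - 1*(-23755)) = -⅔ + (28178 + 23755) = -⅔ + 51933 = 155797/3 ≈ 51932.)
1/(o + 94551) = 1/(155797/3 + 94551) = 1/(439450/3) = 3/439450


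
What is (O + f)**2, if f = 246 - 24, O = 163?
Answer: 148225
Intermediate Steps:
f = 222
(O + f)**2 = (163 + 222)**2 = 385**2 = 148225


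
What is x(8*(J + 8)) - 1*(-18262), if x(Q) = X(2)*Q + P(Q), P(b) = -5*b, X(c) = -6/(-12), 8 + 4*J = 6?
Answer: 17992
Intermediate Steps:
J = -1/2 (J = -2 + (1/4)*6 = -2 + 3/2 = -1/2 ≈ -0.50000)
X(c) = 1/2 (X(c) = -6*(-1/12) = 1/2)
x(Q) = -9*Q/2 (x(Q) = Q/2 - 5*Q = -9*Q/2)
x(8*(J + 8)) - 1*(-18262) = -36*(-1/2 + 8) - 1*(-18262) = -36*15/2 + 18262 = -9/2*60 + 18262 = -270 + 18262 = 17992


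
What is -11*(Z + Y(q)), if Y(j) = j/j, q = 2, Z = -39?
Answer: 418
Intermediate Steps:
Y(j) = 1
-11*(Z + Y(q)) = -11*(-39 + 1) = -11*(-38) = 418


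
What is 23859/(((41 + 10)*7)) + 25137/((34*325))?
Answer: 5345409/77350 ≈ 69.107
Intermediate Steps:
23859/(((41 + 10)*7)) + 25137/((34*325)) = 23859/((51*7)) + 25137/11050 = 23859/357 + 25137*(1/11050) = 23859*(1/357) + 25137/11050 = 7953/119 + 25137/11050 = 5345409/77350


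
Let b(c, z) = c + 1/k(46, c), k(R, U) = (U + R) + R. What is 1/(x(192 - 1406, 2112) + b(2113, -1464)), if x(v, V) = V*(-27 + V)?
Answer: 2205/9714420766 ≈ 2.2698e-7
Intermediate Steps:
k(R, U) = U + 2*R (k(R, U) = (R + U) + R = U + 2*R)
b(c, z) = c + 1/(92 + c) (b(c, z) = c + 1/(c + 2*46) = c + 1/(c + 92) = c + 1/(92 + c))
1/(x(192 - 1406, 2112) + b(2113, -1464)) = 1/(2112*(-27 + 2112) + (1 + 2113*(92 + 2113))/(92 + 2113)) = 1/(2112*2085 + (1 + 2113*2205)/2205) = 1/(4403520 + (1 + 4659165)/2205) = 1/(4403520 + (1/2205)*4659166) = 1/(4403520 + 4659166/2205) = 1/(9714420766/2205) = 2205/9714420766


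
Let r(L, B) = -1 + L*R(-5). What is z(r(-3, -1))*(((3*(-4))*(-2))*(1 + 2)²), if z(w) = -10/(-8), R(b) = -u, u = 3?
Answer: 270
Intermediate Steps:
R(b) = -3 (R(b) = -1*3 = -3)
r(L, B) = -1 - 3*L (r(L, B) = -1 + L*(-3) = -1 - 3*L)
z(w) = 5/4 (z(w) = -10*(-⅛) = 5/4)
z(r(-3, -1))*(((3*(-4))*(-2))*(1 + 2)²) = 5*(((3*(-4))*(-2))*(1 + 2)²)/4 = 5*(-12*(-2)*3²)/4 = 5*(24*9)/4 = (5/4)*216 = 270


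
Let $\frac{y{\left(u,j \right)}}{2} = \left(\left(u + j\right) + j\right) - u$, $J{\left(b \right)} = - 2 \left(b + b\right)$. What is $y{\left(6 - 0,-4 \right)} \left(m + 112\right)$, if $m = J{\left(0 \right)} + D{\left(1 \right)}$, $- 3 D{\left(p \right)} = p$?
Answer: $- \frac{5360}{3} \approx -1786.7$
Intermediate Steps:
$D{\left(p \right)} = - \frac{p}{3}$
$J{\left(b \right)} = - 4 b$ ($J{\left(b \right)} = - 2 \cdot 2 b = - 4 b$)
$y{\left(u,j \right)} = 4 j$ ($y{\left(u,j \right)} = 2 \left(\left(\left(u + j\right) + j\right) - u\right) = 2 \left(\left(\left(j + u\right) + j\right) - u\right) = 2 \left(\left(u + 2 j\right) - u\right) = 2 \cdot 2 j = 4 j$)
$m = - \frac{1}{3}$ ($m = \left(-4\right) 0 - \frac{1}{3} = 0 - \frac{1}{3} = - \frac{1}{3} \approx -0.33333$)
$y{\left(6 - 0,-4 \right)} \left(m + 112\right) = 4 \left(-4\right) \left(- \frac{1}{3} + 112\right) = \left(-16\right) \frac{335}{3} = - \frac{5360}{3}$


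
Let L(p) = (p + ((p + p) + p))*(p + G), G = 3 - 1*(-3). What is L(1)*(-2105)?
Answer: -58940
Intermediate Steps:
G = 6 (G = 3 + 3 = 6)
L(p) = 4*p*(6 + p) (L(p) = (p + ((p + p) + p))*(p + 6) = (p + (2*p + p))*(6 + p) = (p + 3*p)*(6 + p) = (4*p)*(6 + p) = 4*p*(6 + p))
L(1)*(-2105) = (4*1*(6 + 1))*(-2105) = (4*1*7)*(-2105) = 28*(-2105) = -58940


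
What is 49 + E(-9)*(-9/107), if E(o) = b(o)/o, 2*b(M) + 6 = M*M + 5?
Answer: 5283/107 ≈ 49.374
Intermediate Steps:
b(M) = -½ + M²/2 (b(M) = -3 + (M*M + 5)/2 = -3 + (M² + 5)/2 = -3 + (5 + M²)/2 = -3 + (5/2 + M²/2) = -½ + M²/2)
E(o) = (-½ + o²/2)/o
49 + E(-9)*(-9/107) = 49 + ((½)*(-1 + (-9)²)/(-9))*(-9/107) = 49 + ((½)*(-⅑)*(-1 + 81))*(-9*1/107) = 49 + ((½)*(-⅑)*80)*(-9/107) = 49 - 40/9*(-9/107) = 49 + 40/107 = 5283/107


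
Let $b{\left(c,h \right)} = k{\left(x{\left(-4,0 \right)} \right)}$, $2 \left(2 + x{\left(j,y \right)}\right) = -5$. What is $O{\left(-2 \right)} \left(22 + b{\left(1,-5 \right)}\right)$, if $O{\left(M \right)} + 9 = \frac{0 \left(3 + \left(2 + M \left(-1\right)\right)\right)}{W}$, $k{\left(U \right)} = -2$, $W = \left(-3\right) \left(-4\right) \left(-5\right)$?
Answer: $-180$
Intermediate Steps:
$x{\left(j,y \right)} = - \frac{9}{2}$ ($x{\left(j,y \right)} = -2 + \frac{1}{2} \left(-5\right) = -2 - \frac{5}{2} = - \frac{9}{2}$)
$W = -60$ ($W = 12 \left(-5\right) = -60$)
$b{\left(c,h \right)} = -2$
$O{\left(M \right)} = -9$ ($O{\left(M \right)} = -9 + \frac{0 \left(3 + \left(2 + M \left(-1\right)\right)\right)}{-60} = -9 + 0 \left(3 - \left(-2 + M\right)\right) \left(- \frac{1}{60}\right) = -9 + 0 \left(5 - M\right) \left(- \frac{1}{60}\right) = -9 + 0 \left(- \frac{1}{60}\right) = -9 + 0 = -9$)
$O{\left(-2 \right)} \left(22 + b{\left(1,-5 \right)}\right) = - 9 \left(22 - 2\right) = \left(-9\right) 20 = -180$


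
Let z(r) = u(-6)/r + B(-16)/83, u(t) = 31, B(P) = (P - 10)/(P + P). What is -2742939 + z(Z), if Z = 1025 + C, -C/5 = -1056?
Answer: -22966737841427/8373040 ≈ -2.7429e+6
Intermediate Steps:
C = 5280 (C = -5*(-1056) = 5280)
B(P) = (-10 + P)/(2*P) (B(P) = (-10 + P)/((2*P)) = (-10 + P)*(1/(2*P)) = (-10 + P)/(2*P))
Z = 6305 (Z = 1025 + 5280 = 6305)
z(r) = 13/1328 + 31/r (z(r) = 31/r + ((1/2)*(-10 - 16)/(-16))/83 = 31/r + ((1/2)*(-1/16)*(-26))*(1/83) = 31/r + (13/16)*(1/83) = 31/r + 13/1328 = 13/1328 + 31/r)
-2742939 + z(Z) = -2742939 + (13/1328 + 31/6305) = -2742939 + 123133/8373040 = -22966737841427/8373040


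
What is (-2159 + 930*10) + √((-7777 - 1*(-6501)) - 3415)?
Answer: 7141 + I*√4691 ≈ 7141.0 + 68.491*I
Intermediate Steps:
(-2159 + 930*10) + √((-7777 - 1*(-6501)) - 3415) = (-2159 + 9300) + √((-7777 + 6501) - 3415) = 7141 + √(-1276 - 3415) = 7141 + √(-4691) = 7141 + I*√4691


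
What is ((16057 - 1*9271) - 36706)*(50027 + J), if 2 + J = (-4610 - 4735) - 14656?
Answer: -778638080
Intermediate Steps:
J = -24003 (J = -2 + ((-4610 - 4735) - 14656) = -2 + (-9345 - 14656) = -2 - 24001 = -24003)
((16057 - 1*9271) - 36706)*(50027 + J) = ((16057 - 1*9271) - 36706)*(50027 - 24003) = ((16057 - 9271) - 36706)*26024 = (6786 - 36706)*26024 = -29920*26024 = -778638080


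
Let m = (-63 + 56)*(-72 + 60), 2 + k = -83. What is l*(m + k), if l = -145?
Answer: 145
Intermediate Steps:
k = -85 (k = -2 - 83 = -85)
m = 84 (m = -7*(-12) = 84)
l*(m + k) = -145*(84 - 85) = -145*(-1) = 145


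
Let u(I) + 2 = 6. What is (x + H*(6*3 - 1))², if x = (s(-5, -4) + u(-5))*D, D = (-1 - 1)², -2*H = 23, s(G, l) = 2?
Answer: 117649/4 ≈ 29412.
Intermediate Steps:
H = -23/2 (H = -½*23 = -23/2 ≈ -11.500)
u(I) = 4 (u(I) = -2 + 6 = 4)
D = 4 (D = (-2)² = 4)
x = 24 (x = (2 + 4)*4 = 6*4 = 24)
(x + H*(6*3 - 1))² = (24 - 23*(6*3 - 1)/2)² = (24 - 23*(18 - 1)/2)² = (24 - 23/2*17)² = (24 - 391/2)² = (-343/2)² = 117649/4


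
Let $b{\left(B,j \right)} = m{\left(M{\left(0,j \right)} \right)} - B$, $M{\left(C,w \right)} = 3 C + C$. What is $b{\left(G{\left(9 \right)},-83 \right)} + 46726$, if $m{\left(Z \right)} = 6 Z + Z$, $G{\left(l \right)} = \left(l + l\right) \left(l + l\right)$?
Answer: $46402$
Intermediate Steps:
$M{\left(C,w \right)} = 4 C$
$G{\left(l \right)} = 4 l^{2}$ ($G{\left(l \right)} = 2 l 2 l = 4 l^{2}$)
$m{\left(Z \right)} = 7 Z$
$b{\left(B,j \right)} = - B$ ($b{\left(B,j \right)} = 7 \cdot 4 \cdot 0 - B = 7 \cdot 0 - B = 0 - B = - B$)
$b{\left(G{\left(9 \right)},-83 \right)} + 46726 = - 4 \cdot 9^{2} + 46726 = - 4 \cdot 81 + 46726 = \left(-1\right) 324 + 46726 = -324 + 46726 = 46402$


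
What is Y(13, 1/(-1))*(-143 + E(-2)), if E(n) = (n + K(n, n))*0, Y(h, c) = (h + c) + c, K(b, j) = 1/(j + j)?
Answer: -1573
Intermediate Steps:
K(b, j) = 1/(2*j)
Y(h, c) = h + 2*c (Y(h, c) = (c + h) + c = h + 2*c)
E(n) = 0 (E(n) = (n + 1/(2*n))*0 = 0)
Y(13, 1/(-1))*(-143 + E(-2)) = (13 + 2/(-1))*(-143 + 0) = (13 + 2*(-1))*(-143) = (13 - 2)*(-143) = 11*(-143) = -1573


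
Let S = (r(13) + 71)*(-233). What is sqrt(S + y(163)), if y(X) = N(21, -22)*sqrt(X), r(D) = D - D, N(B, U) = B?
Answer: sqrt(-16543 + 21*sqrt(163)) ≈ 127.57*I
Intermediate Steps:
r(D) = 0
S = -16543 (S = (0 + 71)*(-233) = 71*(-233) = -16543)
y(X) = 21*sqrt(X)
sqrt(S + y(163)) = sqrt(-16543 + 21*sqrt(163))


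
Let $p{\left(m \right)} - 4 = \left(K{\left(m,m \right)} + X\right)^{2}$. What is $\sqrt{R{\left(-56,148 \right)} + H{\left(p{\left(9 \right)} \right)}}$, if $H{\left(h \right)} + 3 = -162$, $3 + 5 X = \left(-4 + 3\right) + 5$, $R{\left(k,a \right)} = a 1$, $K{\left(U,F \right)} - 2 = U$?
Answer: $i \sqrt{17} \approx 4.1231 i$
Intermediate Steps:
$K{\left(U,F \right)} = 2 + U$
$R{\left(k,a \right)} = a$
$X = \frac{1}{5}$ ($X = - \frac{3}{5} + \frac{\left(-4 + 3\right) + 5}{5} = - \frac{3}{5} + \frac{-1 + 5}{5} = - \frac{3}{5} + \frac{1}{5} \cdot 4 = - \frac{3}{5} + \frac{4}{5} = \frac{1}{5} \approx 0.2$)
$p{\left(m \right)} = 4 + \left(\frac{11}{5} + m\right)^{2}$ ($p{\left(m \right)} = 4 + \left(\left(2 + m\right) + \frac{1}{5}\right)^{2} = 4 + \left(\frac{11}{5} + m\right)^{2}$)
$H{\left(h \right)} = -165$ ($H{\left(h \right)} = -3 - 162 = -165$)
$\sqrt{R{\left(-56,148 \right)} + H{\left(p{\left(9 \right)} \right)}} = \sqrt{148 - 165} = \sqrt{-17} = i \sqrt{17}$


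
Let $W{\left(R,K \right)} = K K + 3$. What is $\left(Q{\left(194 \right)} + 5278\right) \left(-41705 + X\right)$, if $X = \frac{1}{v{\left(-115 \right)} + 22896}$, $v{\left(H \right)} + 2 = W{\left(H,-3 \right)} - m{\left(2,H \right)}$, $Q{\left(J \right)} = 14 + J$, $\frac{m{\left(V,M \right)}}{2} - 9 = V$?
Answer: $- \frac{2617856711717}{11442} \approx -2.2879 \cdot 10^{8}$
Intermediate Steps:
$m{\left(V,M \right)} = 18 + 2 V$
$W{\left(R,K \right)} = 3 + K^{2}$ ($W{\left(R,K \right)} = K^{2} + 3 = 3 + K^{2}$)
$v{\left(H \right)} = -12$ ($v{\left(H \right)} = -2 - \left(15 - 9 + 4\right) = -2 + \left(\left(3 + 9\right) - \left(18 + 4\right)\right) = -2 + \left(12 - 22\right) = -2 - 10 = -12$)
$X = \frac{1}{22884}$ ($X = \frac{1}{-12 + 22896} = \frac{1}{22884} \approx 4.3699 \cdot 10^{-5}$)
$\left(Q{\left(194 \right)} + 5278\right) \left(-41705 + X\right) = \left(\left(14 + 194\right) + 5278\right) \left(-41705 + \frac{1}{22884}\right) = \left(208 + 5278\right) \left(- \frac{954377219}{22884}\right) = 5486 \left(- \frac{954377219}{22884}\right) = - \frac{2617856711717}{11442}$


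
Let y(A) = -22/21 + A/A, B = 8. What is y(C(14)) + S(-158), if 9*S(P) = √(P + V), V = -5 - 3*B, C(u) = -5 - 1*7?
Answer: -1/21 + I*√187/9 ≈ -0.047619 + 1.5194*I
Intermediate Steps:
C(u) = -12 (C(u) = -5 - 7 = -12)
y(A) = -1/21 (y(A) = -22*1/21 + 1 = -22/21 + 1 = -1/21)
V = -29 (V = -5 - 3*8 = -5 - 24 = -29)
S(P) = √(-29 + P)/9 (S(P) = √(P - 29)/9 = √(-29 + P)/9)
y(C(14)) + S(-158) = -1/21 + √(-29 - 158)/9 = -1/21 + √(-187)/9 = -1/21 + (I*√187)/9 = -1/21 + I*√187/9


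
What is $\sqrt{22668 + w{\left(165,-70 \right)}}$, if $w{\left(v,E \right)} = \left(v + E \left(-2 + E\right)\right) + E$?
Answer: $\sqrt{27803} \approx 166.74$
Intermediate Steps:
$w{\left(v,E \right)} = E + v + E \left(-2 + E\right)$
$\sqrt{22668 + w{\left(165,-70 \right)}} = \sqrt{22668 + \left(165 + \left(-70\right)^{2} - -70\right)} = \sqrt{22668 + \left(165 + 4900 + 70\right)} = \sqrt{22668 + 5135} = \sqrt{27803}$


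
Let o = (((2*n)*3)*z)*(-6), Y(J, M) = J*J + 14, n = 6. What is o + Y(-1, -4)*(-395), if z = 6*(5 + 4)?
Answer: -17589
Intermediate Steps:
Y(J, M) = 14 + J² (Y(J, M) = J² + 14 = 14 + J²)
z = 54 (z = 6*9 = 54)
o = -11664 (o = (((2*6)*3)*54)*(-6) = ((12*3)*54)*(-6) = (36*54)*(-6) = 1944*(-6) = -11664)
o + Y(-1, -4)*(-395) = -11664 + (14 + (-1)²)*(-395) = -11664 + (14 + 1)*(-395) = -11664 + 15*(-395) = -11664 - 5925 = -17589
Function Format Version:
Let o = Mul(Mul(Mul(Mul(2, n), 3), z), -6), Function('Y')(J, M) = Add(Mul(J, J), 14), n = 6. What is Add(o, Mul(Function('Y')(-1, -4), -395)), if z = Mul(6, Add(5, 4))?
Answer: -17589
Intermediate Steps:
Function('Y')(J, M) = Add(14, Pow(J, 2)) (Function('Y')(J, M) = Add(Pow(J, 2), 14) = Add(14, Pow(J, 2)))
z = 54 (z = Mul(6, 9) = 54)
o = -11664 (o = Mul(Mul(Mul(Mul(2, 6), 3), 54), -6) = Mul(Mul(Mul(12, 3), 54), -6) = Mul(Mul(36, 54), -6) = Mul(1944, -6) = -11664)
Add(o, Mul(Function('Y')(-1, -4), -395)) = Add(-11664, Mul(Add(14, Pow(-1, 2)), -395)) = Add(-11664, Mul(Add(14, 1), -395)) = Add(-11664, Mul(15, -395)) = Add(-11664, -5925) = -17589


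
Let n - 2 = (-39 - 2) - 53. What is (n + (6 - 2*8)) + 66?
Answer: -36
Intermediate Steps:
n = -92 (n = 2 + ((-39 - 2) - 53) = 2 + (-41 - 53) = 2 - 94 = -92)
(n + (6 - 2*8)) + 66 = (-92 + (6 - 2*8)) + 66 = (-92 + (6 - 16)) + 66 = (-92 - 10) + 66 = -102 + 66 = -36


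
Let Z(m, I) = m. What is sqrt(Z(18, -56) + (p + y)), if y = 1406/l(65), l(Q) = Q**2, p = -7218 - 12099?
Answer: I*sqrt(81536869)/65 ≈ 138.92*I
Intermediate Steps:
p = -19317
y = 1406/4225 (y = 1406/(65**2) = 1406/4225 ≈ 0.33278)
sqrt(Z(18, -56) + (p + y)) = sqrt(18 + (-19317 + 1406/4225)) = sqrt(18 - 81612919/4225) = sqrt(-81536869/4225) = I*sqrt(81536869)/65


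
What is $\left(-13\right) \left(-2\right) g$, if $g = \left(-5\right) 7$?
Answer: $-910$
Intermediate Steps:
$g = -35$
$\left(-13\right) \left(-2\right) g = \left(-13\right) \left(-2\right) \left(-35\right) = 26 \left(-35\right) = -910$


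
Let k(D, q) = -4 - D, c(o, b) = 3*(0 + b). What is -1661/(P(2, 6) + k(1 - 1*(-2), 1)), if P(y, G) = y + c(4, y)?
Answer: -1661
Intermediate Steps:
c(o, b) = 3*b
P(y, G) = 4*y (P(y, G) = y + 3*y = 4*y)
-1661/(P(2, 6) + k(1 - 1*(-2), 1)) = -1661/(4*2 + (-4 - (1 - 1*(-2)))) = -1661/(8 + (-4 - (1 + 2))) = -1661/(8 + (-4 - 1*3)) = -1661/(8 + (-4 - 3)) = -1661/(8 - 7) = -1661/1 = -1661*1 = -1661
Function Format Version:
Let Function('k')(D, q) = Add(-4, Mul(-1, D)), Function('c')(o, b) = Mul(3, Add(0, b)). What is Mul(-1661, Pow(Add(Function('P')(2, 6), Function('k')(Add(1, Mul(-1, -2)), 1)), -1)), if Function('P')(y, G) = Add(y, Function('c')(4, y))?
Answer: -1661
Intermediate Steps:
Function('c')(o, b) = Mul(3, b)
Function('P')(y, G) = Mul(4, y) (Function('P')(y, G) = Add(y, Mul(3, y)) = Mul(4, y))
Mul(-1661, Pow(Add(Function('P')(2, 6), Function('k')(Add(1, Mul(-1, -2)), 1)), -1)) = Mul(-1661, Pow(Add(Mul(4, 2), Add(-4, Mul(-1, Add(1, Mul(-1, -2))))), -1)) = Mul(-1661, Pow(Add(8, Add(-4, Mul(-1, Add(1, 2)))), -1)) = Mul(-1661, Pow(Add(8, Add(-4, Mul(-1, 3))), -1)) = Mul(-1661, Pow(Add(8, Add(-4, -3)), -1)) = Mul(-1661, Pow(Add(8, -7), -1)) = Mul(-1661, Pow(1, -1)) = Mul(-1661, 1) = -1661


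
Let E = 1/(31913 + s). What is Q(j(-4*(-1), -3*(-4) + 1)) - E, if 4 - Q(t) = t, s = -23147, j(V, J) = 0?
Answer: 35063/8766 ≈ 3.9999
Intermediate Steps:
Q(t) = 4 - t
E = 1/8766 (E = 1/(31913 - 23147) = 1/8766 ≈ 0.00011408)
Q(j(-4*(-1), -3*(-4) + 1)) - E = (4 - 1*0) - 1*1/8766 = (4 + 0) - 1/8766 = 4 - 1/8766 = 35063/8766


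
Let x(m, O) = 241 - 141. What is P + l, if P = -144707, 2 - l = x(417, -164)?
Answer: -144805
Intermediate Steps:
x(m, O) = 100
l = -98 (l = 2 - 1*100 = 2 - 100 = -98)
P + l = -144707 - 98 = -144805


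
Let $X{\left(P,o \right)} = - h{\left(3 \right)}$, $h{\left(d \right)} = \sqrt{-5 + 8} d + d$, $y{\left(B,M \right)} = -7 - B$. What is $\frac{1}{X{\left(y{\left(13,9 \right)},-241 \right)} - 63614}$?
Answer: $- \frac{63617}{4047122662} + \frac{3 \sqrt{3}}{4047122662} \approx -1.5718 \cdot 10^{-5}$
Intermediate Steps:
$h{\left(d \right)} = d + d \sqrt{3}$ ($h{\left(d \right)} = \sqrt{3} d + d = d \sqrt{3} + d = d + d \sqrt{3}$)
$X{\left(P,o \right)} = -3 - 3 \sqrt{3}$ ($X{\left(P,o \right)} = - 3 \left(1 + \sqrt{3}\right) = - (3 + 3 \sqrt{3}) = -3 - 3 \sqrt{3}$)
$\frac{1}{X{\left(y{\left(13,9 \right)},-241 \right)} - 63614} = \frac{1}{\left(-3 - 3 \sqrt{3}\right) - 63614} = \frac{1}{-63617 - 3 \sqrt{3}}$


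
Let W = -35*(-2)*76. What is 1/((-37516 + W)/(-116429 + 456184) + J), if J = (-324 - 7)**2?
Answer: 339755/37223865359 ≈ 9.1273e-6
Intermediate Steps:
W = 5320 (W = 70*76 = 5320)
J = 109561 (J = (-331)**2 = 109561)
1/((-37516 + W)/(-116429 + 456184) + J) = 1/((-37516 + 5320)/(-116429 + 456184) + 109561) = 1/(-32196/339755 + 109561) = 1/(37223865359/339755) = 339755/37223865359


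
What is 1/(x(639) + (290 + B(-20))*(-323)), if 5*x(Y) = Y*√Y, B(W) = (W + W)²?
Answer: -565250/345058503903 - 355*√71/345058503903 ≈ -1.6468e-6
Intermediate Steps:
B(W) = 4*W² (B(W) = (2*W)² = 4*W²)
x(Y) = Y^(3/2)/5 (x(Y) = (Y*√Y)/5 = Y^(3/2)/5)
1/(x(639) + (290 + B(-20))*(-323)) = 1/(639^(3/2)/5 + (290 + 4*(-20)²)*(-323)) = 1/((1917*√71)/5 + (290 + 4*400)*(-323)) = 1/(1917*√71/5 + (290 + 1600)*(-323)) = 1/(1917*√71/5 + 1890*(-323)) = 1/(1917*√71/5 - 610470) = 1/(-610470 + 1917*√71/5)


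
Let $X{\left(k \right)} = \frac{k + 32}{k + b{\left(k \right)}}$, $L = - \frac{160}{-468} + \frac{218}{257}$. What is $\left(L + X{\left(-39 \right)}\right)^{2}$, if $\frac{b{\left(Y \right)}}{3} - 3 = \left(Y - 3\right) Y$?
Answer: $\frac{3386011742165809}{2396330808238224} \approx 1.413$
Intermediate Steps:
$L = \frac{35786}{30069}$ ($L = \left(-160\right) \left(- \frac{1}{468}\right) + 218 \cdot \frac{1}{257} = \frac{40}{117} + \frac{218}{257} = \frac{35786}{30069} \approx 1.1901$)
$b{\left(Y \right)} = 9 + 3 Y \left(-3 + Y\right)$ ($b{\left(Y \right)} = 9 + 3 \left(Y - 3\right) Y = 9 + 3 \left(-3 + Y\right) Y = 9 + 3 Y \left(-3 + Y\right)$)
$X{\left(k \right)} = \frac{32 + k}{9 - 8 k + 3 k^{2}}$ ($X{\left(k \right)} = \frac{k + 32}{k + \left(9 - 9 k + 3 k^{2}\right)} = \frac{32 + k}{9 - 8 k + 3 k^{2}}$)
$\left(L + X{\left(-39 \right)}\right)^{2} = \left(\frac{35786}{30069} + \frac{32 - 39}{9 - -312 + 3 \left(-39\right)^{2}}\right)^{2} = \left(\frac{35786}{30069} + \frac{1}{9 + 312 + 3 \cdot 1521} \left(-7\right)\right)^{2} = \left(\frac{35786}{30069} + \frac{1}{9 + 312 + 4563} \left(-7\right)\right)^{2} = \left(\frac{35786}{30069} + \frac{1}{4884} \left(-7\right)\right)^{2} = \left(\frac{35786}{30069} - \frac{7}{4884}\right)^{2} = \left(\frac{58189447}{48952332}\right)^{2} = \frac{3386011742165809}{2396330808238224}$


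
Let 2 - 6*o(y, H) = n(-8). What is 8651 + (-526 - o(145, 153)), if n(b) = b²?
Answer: 24406/3 ≈ 8135.3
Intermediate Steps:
o(y, H) = -31/3 (o(y, H) = ⅓ - ⅙*(-8)² = ⅓ - ⅙*64 = ⅓ - 32/3 = -31/3)
8651 + (-526 - o(145, 153)) = 8651 + (-526 - 1*(-31/3)) = 8651 + (-526 + 31/3) = 8651 - 1547/3 = 24406/3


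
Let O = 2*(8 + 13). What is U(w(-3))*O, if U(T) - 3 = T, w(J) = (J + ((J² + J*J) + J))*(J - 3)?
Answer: -2898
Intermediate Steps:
w(J) = (-3 + J)*(2*J + 2*J²) (w(J) = (J + ((J² + J²) + J))*(-3 + J) = (J + (2*J² + J))*(-3 + J) = (J + (J + 2*J²))*(-3 + J) = (2*J + 2*J²)*(-3 + J) = (-3 + J)*(2*J + 2*J²))
U(T) = 3 + T
O = 42 (O = 2*21 = 42)
U(w(-3))*O = (3 + 2*(-3)*(-3 + (-3)² - 2*(-3)))*42 = (3 + 2*(-3)*(-3 + 9 + 6))*42 = (3 + 2*(-3)*12)*42 = (3 - 72)*42 = -69*42 = -2898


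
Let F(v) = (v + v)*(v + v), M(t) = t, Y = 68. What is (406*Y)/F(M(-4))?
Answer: 3451/8 ≈ 431.38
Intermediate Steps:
F(v) = 4*v² (F(v) = (2*v)*(2*v) = 4*v²)
(406*Y)/F(M(-4)) = (406*68)/((4*(-4)²)) = 27608/((4*16)) = 27608/64 = 27608*(1/64) = 3451/8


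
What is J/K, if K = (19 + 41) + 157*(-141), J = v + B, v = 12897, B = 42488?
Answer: -5035/2007 ≈ -2.5087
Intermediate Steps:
J = 55385 (J = 12897 + 42488 = 55385)
K = -22077 (K = 60 - 22137 = -22077)
J/K = 55385/(-22077) = 55385*(-1/22077) = -5035/2007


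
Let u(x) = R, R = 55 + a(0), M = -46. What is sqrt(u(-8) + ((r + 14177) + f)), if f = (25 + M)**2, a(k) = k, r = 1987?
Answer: 14*sqrt(85) ≈ 129.07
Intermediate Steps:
f = 441 (f = (25 - 46)**2 = (-21)**2 = 441)
R = 55 (R = 55 + 0 = 55)
u(x) = 55
sqrt(u(-8) + ((r + 14177) + f)) = sqrt(55 + ((1987 + 14177) + 441)) = sqrt(55 + (16164 + 441)) = sqrt(55 + 16605) = sqrt(16660) = 14*sqrt(85)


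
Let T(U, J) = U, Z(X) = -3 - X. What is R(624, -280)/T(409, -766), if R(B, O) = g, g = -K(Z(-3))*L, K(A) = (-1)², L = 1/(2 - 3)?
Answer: 1/409 ≈ 0.0024450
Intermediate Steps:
L = -1 (L = 1/(-1) = -1)
K(A) = 1
g = 1 (g = -(-1) = -1*(-1) = 1)
R(B, O) = 1
R(624, -280)/T(409, -766) = 1/409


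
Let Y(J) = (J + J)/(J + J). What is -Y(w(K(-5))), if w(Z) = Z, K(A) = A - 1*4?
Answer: -1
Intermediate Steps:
K(A) = -4 + A (K(A) = A - 4 = -4 + A)
Y(J) = 1 (Y(J) = (2*J)/((2*J)) = (2*J)*(1/(2*J)) = 1)
-Y(w(K(-5))) = -1*1 = -1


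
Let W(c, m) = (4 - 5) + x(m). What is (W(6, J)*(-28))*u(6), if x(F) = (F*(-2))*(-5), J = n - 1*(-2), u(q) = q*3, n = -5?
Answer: 15624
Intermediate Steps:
u(q) = 3*q
J = -3 (J = -5 - 1*(-2) = -5 + 2 = -3)
x(F) = 10*F (x(F) = -2*F*(-5) = 10*F)
W(c, m) = -1 + 10*m (W(c, m) = (4 - 5) + 10*m = -1 + 10*m)
(W(6, J)*(-28))*u(6) = ((-1 + 10*(-3))*(-28))*(3*6) = ((-1 - 30)*(-28))*18 = -31*(-28)*18 = 868*18 = 15624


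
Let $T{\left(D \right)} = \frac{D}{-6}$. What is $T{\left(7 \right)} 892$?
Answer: $- \frac{3122}{3} \approx -1040.7$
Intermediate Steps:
$T{\left(D \right)} = - \frac{D}{6}$ ($T{\left(D \right)} = D \left(- \frac{1}{6}\right) = - \frac{D}{6}$)
$T{\left(7 \right)} 892 = \left(- \frac{1}{6}\right) 7 \cdot 892 = \left(- \frac{7}{6}\right) 892 = - \frac{3122}{3}$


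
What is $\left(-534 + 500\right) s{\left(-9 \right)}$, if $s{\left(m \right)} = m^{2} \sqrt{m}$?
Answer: $- 8262 i \approx - 8262.0 i$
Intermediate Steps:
$s{\left(m \right)} = m^{\frac{5}{2}}$
$\left(-534 + 500\right) s{\left(-9 \right)} = \left(-534 + 500\right) \left(-9\right)^{\frac{5}{2}} = - 34 \cdot 243 i = - 8262 i$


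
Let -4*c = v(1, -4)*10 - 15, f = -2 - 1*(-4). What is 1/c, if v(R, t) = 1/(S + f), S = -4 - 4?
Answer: 6/25 ≈ 0.24000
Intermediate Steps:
f = 2 (f = -2 + 4 = 2)
S = -8
v(R, t) = -⅙ (v(R, t) = 1/(-8 + 2) = 1/(-6) = -⅙)
c = 25/6 (c = -(-⅙*10 - 15)/4 = -(-5/3 - 15)/4 = -¼*(-50/3) = 25/6 ≈ 4.1667)
1/c = 1/(25/6) = 6/25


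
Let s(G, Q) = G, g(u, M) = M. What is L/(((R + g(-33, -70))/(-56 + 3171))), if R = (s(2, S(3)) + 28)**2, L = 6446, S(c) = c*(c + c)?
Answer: 2007929/83 ≈ 24192.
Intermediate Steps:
S(c) = 2*c**2 (S(c) = c*(2*c) = 2*c**2)
R = 900 (R = (2 + 28)**2 = 30**2 = 900)
L/(((R + g(-33, -70))/(-56 + 3171))) = 6446/(((900 - 70)/(-56 + 3171))) = 6446/((830/3115)) = 6446/((830*(1/3115))) = 6446/(166/623) = 6446*(623/166) = 2007929/83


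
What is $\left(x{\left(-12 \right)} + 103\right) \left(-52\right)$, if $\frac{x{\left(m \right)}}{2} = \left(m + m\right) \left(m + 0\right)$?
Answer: $-35308$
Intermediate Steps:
$x{\left(m \right)} = 4 m^{2}$ ($x{\left(m \right)} = 2 \left(m + m\right) \left(m + 0\right) = 2 \cdot 2 m m = 2 \cdot 2 m^{2} = 4 m^{2}$)
$\left(x{\left(-12 \right)} + 103\right) \left(-52\right) = \left(4 \left(-12\right)^{2} + 103\right) \left(-52\right) = \left(4 \cdot 144 + 103\right) \left(-52\right) = \left(576 + 103\right) \left(-52\right) = 679 \left(-52\right) = -35308$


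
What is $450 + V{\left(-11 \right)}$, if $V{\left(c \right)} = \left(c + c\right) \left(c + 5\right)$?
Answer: $582$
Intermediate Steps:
$V{\left(c \right)} = 2 c \left(5 + c\right)$
$450 + V{\left(-11 \right)} = 450 + 2 \left(-11\right) \left(5 - 11\right) = 450 + 2 \left(-11\right) \left(-6\right) = 450 + 132 = 582$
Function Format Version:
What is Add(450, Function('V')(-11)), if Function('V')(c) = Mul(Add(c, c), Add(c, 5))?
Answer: 582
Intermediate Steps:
Function('V')(c) = Mul(2, c, Add(5, c)) (Function('V')(c) = Mul(Mul(2, c), Add(5, c)) = Mul(2, c, Add(5, c)))
Add(450, Function('V')(-11)) = Add(450, Mul(2, -11, Add(5, -11))) = Add(450, Mul(2, -11, -6)) = Add(450, 132) = 582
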